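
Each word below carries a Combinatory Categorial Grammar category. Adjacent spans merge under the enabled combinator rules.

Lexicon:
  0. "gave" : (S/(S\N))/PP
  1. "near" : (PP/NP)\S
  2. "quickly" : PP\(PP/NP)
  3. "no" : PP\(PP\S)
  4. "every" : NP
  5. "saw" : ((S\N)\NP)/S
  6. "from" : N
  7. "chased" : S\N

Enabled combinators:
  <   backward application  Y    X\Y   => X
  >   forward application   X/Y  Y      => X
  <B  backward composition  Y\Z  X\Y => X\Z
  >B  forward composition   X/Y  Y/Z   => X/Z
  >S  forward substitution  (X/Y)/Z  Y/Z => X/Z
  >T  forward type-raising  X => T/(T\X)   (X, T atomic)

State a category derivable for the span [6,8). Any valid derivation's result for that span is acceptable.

S

[0,8] S   >
  [0,4] S/(S\N)   >
    [0,1] "gave" : (S/(S\N))/PP
    [1,4] PP   <
      [1,3] PP\S   <B
        [1,2] "near" : (PP/NP)\S
        [2,3] "quickly" : PP\(PP/NP)
      [3,4] "no" : PP\(PP\S)
  [4,8] S\N   <
    [4,5] "every" : NP
    [5,8] (S\N)\NP   >
      [5,6] "saw" : ((S\N)\NP)/S
      [6,8] S   <
        [6,7] "from" : N
        [7,8] "chased" : S\N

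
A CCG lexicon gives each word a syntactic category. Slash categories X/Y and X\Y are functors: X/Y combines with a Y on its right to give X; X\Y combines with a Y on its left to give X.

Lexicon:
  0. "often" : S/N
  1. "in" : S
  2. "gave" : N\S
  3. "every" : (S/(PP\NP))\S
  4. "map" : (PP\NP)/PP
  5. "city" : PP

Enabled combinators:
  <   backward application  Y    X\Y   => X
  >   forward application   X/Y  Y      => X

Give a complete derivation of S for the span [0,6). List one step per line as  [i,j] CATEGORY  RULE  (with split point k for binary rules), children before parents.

[0,6] S   >
  [0,4] S/(PP\NP)   <
    [0,3] S   >
      [0,1] "often" : S/N
      [1,3] N   <
        [1,2] "in" : S
        [2,3] "gave" : N\S
    [3,4] "every" : (S/(PP\NP))\S
  [4,6] PP\NP   >
    [4,5] "map" : (PP\NP)/PP
    [5,6] "city" : PP

[0,1] S/N  lex  "often"
[1,2] S  lex  "in"
[2,3] N\S  lex  "gave"
[1,3] N  <  k=2
[0,3] S  >  k=1
[3,4] (S/(PP\NP))\S  lex  "every"
[0,4] S/(PP\NP)  <  k=3
[4,5] (PP\NP)/PP  lex  "map"
[5,6] PP  lex  "city"
[4,6] PP\NP  >  k=5
[0,6] S  >  k=4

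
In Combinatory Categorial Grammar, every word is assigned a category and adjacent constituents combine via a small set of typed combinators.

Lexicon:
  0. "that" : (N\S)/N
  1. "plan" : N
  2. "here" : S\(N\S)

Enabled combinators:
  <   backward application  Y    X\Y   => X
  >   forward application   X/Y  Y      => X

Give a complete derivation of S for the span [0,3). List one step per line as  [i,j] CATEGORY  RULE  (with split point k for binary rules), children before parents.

[0,3] S   <
  [0,2] N\S   >
    [0,1] "that" : (N\S)/N
    [1,2] "plan" : N
  [2,3] "here" : S\(N\S)

[0,1] (N\S)/N  lex  "that"
[1,2] N  lex  "plan"
[0,2] N\S  >  k=1
[2,3] S\(N\S)  lex  "here"
[0,3] S  <  k=2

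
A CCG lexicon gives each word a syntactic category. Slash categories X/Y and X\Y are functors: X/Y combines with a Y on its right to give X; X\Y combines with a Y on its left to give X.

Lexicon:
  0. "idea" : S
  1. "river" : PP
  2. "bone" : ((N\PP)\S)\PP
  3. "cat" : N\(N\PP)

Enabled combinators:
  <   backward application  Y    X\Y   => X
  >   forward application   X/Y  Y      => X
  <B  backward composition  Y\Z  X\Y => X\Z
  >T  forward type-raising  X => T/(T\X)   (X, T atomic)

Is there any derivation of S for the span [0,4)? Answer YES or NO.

S PP ((N\PP)\S)\PP N\(N\PP)
CKY chart[0,4] = {N, N/(N\N), NP/(NP\N), PP/(PP\N), S/(S\N)}; S ∉ chart

NO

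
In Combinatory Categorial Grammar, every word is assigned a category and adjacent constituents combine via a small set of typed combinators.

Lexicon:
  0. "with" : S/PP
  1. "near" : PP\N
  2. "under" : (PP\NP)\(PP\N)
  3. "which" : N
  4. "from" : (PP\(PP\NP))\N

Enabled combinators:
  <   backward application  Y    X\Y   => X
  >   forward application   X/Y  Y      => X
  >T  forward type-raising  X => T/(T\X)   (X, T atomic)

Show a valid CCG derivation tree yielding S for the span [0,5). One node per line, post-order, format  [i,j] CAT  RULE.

[0,5] S   >
  [0,1] "with" : S/PP
  [1,5] PP   <
    [1,3] PP\NP   <
      [1,2] "near" : PP\N
      [2,3] "under" : (PP\NP)\(PP\N)
    [3,5] PP\(PP\NP)   <
      [3,4] "which" : N
      [4,5] "from" : (PP\(PP\NP))\N

[0,1] S/PP  lex  "with"
[1,2] PP\N  lex  "near"
[2,3] (PP\NP)\(PP\N)  lex  "under"
[1,3] PP\NP  <  k=2
[3,4] N  lex  "which"
[4,5] (PP\(PP\NP))\N  lex  "from"
[3,5] PP\(PP\NP)  <  k=4
[1,5] PP  <  k=3
[0,5] S  >  k=1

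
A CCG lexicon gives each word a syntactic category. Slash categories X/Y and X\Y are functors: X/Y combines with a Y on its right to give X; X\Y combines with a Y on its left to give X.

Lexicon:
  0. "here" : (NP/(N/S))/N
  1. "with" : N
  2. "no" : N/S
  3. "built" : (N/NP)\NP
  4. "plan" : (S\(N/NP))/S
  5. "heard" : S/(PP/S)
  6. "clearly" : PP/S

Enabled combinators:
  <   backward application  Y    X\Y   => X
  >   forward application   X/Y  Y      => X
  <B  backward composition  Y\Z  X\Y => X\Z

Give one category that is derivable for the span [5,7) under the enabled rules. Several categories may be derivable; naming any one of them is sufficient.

[0,7] S   <
  [0,4] N/NP   <
    [0,3] NP   >
      [0,2] NP/(N/S)   >
        [0,1] "here" : (NP/(N/S))/N
        [1,2] "with" : N
      [2,3] "no" : N/S
    [3,4] "built" : (N/NP)\NP
  [4,7] S\(N/NP)   >
    [4,5] "plan" : (S\(N/NP))/S
    [5,7] S   >
      [5,6] "heard" : S/(PP/S)
      [6,7] "clearly" : PP/S

S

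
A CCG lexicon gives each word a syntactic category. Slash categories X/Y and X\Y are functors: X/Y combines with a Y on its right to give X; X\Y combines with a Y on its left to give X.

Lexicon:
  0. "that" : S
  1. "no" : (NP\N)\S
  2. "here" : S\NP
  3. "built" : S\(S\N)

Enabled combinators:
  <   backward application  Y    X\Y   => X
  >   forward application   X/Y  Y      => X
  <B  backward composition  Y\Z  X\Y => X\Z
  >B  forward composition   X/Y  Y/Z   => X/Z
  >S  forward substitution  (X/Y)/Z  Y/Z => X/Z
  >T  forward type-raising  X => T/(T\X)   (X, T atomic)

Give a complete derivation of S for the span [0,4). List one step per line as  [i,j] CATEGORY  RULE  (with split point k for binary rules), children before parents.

[0,4] S   <
  [0,3] S\N   <B
    [0,2] NP\N   <
      [0,1] "that" : S
      [1,2] "no" : (NP\N)\S
    [2,3] "here" : S\NP
  [3,4] "built" : S\(S\N)

[0,1] S  lex  "that"
[1,2] (NP\N)\S  lex  "no"
[0,2] NP\N  <  k=1
[2,3] S\NP  lex  "here"
[0,3] S\N  <B  k=2
[3,4] S\(S\N)  lex  "built"
[0,4] S  <  k=3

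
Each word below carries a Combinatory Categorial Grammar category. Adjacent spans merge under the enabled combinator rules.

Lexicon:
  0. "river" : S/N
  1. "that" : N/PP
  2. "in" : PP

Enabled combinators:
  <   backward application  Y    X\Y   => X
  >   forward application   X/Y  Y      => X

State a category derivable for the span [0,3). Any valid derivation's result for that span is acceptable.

S

[0,3] S   >
  [0,1] "river" : S/N
  [1,3] N   >
    [1,2] "that" : N/PP
    [2,3] "in" : PP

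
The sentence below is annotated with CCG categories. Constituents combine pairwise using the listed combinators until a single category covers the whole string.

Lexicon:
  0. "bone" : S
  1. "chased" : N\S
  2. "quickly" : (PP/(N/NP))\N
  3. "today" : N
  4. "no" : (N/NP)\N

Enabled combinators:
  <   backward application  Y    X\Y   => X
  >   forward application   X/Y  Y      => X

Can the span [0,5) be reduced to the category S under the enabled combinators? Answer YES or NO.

NO

S N\S (PP/(N/NP))\N N (N/NP)\N
CKY chart[0,5] = {PP}; S ∉ chart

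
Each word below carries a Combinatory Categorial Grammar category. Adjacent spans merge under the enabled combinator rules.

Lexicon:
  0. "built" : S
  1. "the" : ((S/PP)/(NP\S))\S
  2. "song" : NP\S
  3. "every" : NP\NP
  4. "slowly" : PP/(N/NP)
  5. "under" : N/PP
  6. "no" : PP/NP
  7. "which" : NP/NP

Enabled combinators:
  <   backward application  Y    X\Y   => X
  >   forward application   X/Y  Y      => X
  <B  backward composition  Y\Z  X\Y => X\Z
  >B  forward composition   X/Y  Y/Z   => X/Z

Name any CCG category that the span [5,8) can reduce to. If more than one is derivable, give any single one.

[0,8] S   >
  [0,4] S/PP   >
    [0,2] (S/PP)/(NP\S)   <
      [0,1] "built" : S
      [1,2] "the" : ((S/PP)/(NP\S))\S
    [2,4] NP\S   <B
      [2,3] "song" : NP\S
      [3,4] "every" : NP\NP
  [4,8] PP   >
    [4,5] "slowly" : PP/(N/NP)
    [5,8] N/NP   >B
      [5,6] "under" : N/PP
      [6,8] PP/NP   >B
        [6,7] "no" : PP/NP
        [7,8] "which" : NP/NP

N/NP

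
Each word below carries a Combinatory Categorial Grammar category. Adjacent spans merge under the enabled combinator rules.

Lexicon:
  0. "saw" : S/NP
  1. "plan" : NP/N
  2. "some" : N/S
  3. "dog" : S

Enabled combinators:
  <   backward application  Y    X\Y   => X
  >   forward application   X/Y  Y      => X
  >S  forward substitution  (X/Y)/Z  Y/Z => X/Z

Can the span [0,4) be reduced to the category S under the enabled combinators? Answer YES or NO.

[0,4] S   >
  [0,1] "saw" : S/NP
  [1,4] NP   >
    [1,2] "plan" : NP/N
    [2,4] N   >
      [2,3] "some" : N/S
      [3,4] "dog" : S

YES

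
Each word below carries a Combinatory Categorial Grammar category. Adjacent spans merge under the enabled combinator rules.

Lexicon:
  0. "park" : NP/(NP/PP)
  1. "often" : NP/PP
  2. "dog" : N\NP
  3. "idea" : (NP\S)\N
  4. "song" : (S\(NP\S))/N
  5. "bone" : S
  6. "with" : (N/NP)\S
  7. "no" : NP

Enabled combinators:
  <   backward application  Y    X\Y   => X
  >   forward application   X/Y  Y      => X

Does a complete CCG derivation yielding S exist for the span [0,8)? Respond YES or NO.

[0,8] S   <
  [0,4] NP\S   <
    [0,3] N   <
      [0,2] NP   >
        [0,1] "park" : NP/(NP/PP)
        [1,2] "often" : NP/PP
      [2,3] "dog" : N\NP
    [3,4] "idea" : (NP\S)\N
  [4,8] S\(NP\S)   >
    [4,5] "song" : (S\(NP\S))/N
    [5,8] N   >
      [5,7] N/NP   <
        [5,6] "bone" : S
        [6,7] "with" : (N/NP)\S
      [7,8] "no" : NP

YES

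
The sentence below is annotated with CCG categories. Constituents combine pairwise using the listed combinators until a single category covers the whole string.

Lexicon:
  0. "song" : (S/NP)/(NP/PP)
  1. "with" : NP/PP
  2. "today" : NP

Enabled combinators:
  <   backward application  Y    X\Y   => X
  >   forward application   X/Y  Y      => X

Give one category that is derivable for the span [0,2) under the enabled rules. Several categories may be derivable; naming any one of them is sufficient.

[0,3] S   >
  [0,2] S/NP   >
    [0,1] "song" : (S/NP)/(NP/PP)
    [1,2] "with" : NP/PP
  [2,3] "today" : NP

S/NP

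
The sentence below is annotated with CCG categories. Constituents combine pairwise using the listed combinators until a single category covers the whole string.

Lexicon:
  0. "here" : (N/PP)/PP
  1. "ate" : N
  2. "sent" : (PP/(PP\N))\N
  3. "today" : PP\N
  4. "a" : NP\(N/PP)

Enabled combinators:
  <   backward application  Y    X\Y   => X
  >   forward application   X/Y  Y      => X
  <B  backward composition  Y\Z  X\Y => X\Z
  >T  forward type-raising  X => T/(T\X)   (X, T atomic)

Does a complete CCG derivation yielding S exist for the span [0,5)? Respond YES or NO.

(N/PP)/PP N (PP/(PP\N))\N PP\N NP\(N/PP)
CKY chart[0,5] = {N/(N\NP), NP, NP/(NP\NP), PP/(PP\NP), S/(S\NP)}; S ∉ chart

NO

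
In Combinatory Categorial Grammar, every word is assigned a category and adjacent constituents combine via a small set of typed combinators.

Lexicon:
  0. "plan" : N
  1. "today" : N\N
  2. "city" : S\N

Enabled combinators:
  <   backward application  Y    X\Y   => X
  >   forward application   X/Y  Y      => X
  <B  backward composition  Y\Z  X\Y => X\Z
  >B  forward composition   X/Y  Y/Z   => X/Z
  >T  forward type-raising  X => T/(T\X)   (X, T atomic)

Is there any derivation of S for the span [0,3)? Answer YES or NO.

[0,3] S   <
  [0,1] "plan" : N
  [1,3] S\N   <B
    [1,2] "today" : N\N
    [2,3] "city" : S\N

YES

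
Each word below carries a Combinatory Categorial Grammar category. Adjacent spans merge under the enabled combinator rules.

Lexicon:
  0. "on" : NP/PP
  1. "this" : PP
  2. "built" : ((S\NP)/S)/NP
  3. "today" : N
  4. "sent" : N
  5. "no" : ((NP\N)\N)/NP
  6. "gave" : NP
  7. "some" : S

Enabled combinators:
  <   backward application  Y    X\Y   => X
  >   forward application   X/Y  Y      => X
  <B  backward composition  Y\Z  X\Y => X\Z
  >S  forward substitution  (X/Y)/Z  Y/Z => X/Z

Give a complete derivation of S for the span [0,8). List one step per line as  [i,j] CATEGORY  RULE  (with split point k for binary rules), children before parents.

[0,8] S   <
  [0,2] NP   >
    [0,1] "on" : NP/PP
    [1,2] "this" : PP
  [2,8] S\NP   >
    [2,7] (S\NP)/S   >
      [2,3] "built" : ((S\NP)/S)/NP
      [3,7] NP   <
        [3,4] "today" : N
        [4,7] NP\N   <
          [4,5] "sent" : N
          [5,7] (NP\N)\N   >
            [5,6] "no" : ((NP\N)\N)/NP
            [6,7] "gave" : NP
    [7,8] "some" : S

[0,1] NP/PP  lex  "on"
[1,2] PP  lex  "this"
[0,2] NP  >  k=1
[2,3] ((S\NP)/S)/NP  lex  "built"
[3,4] N  lex  "today"
[4,5] N  lex  "sent"
[5,6] ((NP\N)\N)/NP  lex  "no"
[6,7] NP  lex  "gave"
[5,7] (NP\N)\N  >  k=6
[4,7] NP\N  <  k=5
[3,7] NP  <  k=4
[2,7] (S\NP)/S  >  k=3
[7,8] S  lex  "some"
[2,8] S\NP  >  k=7
[0,8] S  <  k=2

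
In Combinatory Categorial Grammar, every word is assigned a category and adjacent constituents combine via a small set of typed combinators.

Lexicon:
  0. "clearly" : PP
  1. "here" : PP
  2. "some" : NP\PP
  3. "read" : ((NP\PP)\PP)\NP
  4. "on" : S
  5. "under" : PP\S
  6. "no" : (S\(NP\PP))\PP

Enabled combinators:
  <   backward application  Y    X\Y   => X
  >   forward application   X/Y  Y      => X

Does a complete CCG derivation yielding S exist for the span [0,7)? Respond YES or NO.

YES

[0,7] S   <
  [0,4] NP\PP   <
    [0,1] "clearly" : PP
    [1,4] (NP\PP)\PP   <
      [1,3] NP   <
        [1,2] "here" : PP
        [2,3] "some" : NP\PP
      [3,4] "read" : ((NP\PP)\PP)\NP
  [4,7] S\(NP\PP)   <
    [4,6] PP   <
      [4,5] "on" : S
      [5,6] "under" : PP\S
    [6,7] "no" : (S\(NP\PP))\PP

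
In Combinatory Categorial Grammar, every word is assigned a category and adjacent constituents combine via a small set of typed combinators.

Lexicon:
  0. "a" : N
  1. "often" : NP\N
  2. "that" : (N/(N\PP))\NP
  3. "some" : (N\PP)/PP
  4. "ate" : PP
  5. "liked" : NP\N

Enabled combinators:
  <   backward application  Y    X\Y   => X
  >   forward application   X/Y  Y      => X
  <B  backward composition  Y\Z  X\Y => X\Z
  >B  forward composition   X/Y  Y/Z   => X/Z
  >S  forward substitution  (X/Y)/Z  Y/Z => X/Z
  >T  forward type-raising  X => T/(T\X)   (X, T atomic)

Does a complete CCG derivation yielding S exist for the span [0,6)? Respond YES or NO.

NO

N NP\N (N/(N\PP))\NP (N\PP)/PP PP NP\N
CKY chart[0,6] = {N/(N\NP), NP, NP/(NP\NP), PP/(PP\NP), S/(S\NP)}; S ∉ chart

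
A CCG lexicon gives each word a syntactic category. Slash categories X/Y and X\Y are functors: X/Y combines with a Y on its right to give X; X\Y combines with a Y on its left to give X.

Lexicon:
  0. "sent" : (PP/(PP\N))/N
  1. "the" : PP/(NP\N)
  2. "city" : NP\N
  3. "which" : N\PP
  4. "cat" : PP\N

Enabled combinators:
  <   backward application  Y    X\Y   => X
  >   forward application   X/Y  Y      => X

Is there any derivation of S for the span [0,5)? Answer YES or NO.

(PP/(PP\N))/N PP/(NP\N) NP\N N\PP PP\N
CKY chart[0,5] = {PP}; S ∉ chart

NO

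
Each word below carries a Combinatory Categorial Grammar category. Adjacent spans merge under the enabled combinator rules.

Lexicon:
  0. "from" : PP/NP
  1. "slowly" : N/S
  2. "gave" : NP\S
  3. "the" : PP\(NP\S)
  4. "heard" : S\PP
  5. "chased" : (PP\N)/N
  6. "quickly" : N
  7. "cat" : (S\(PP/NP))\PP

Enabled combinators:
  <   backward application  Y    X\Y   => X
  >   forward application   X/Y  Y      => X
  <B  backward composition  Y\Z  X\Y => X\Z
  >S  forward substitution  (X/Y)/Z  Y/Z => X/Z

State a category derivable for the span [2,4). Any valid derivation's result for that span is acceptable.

PP

[0,8] S   <
  [0,1] "from" : PP/NP
  [1,8] S\(PP/NP)   <
    [1,7] PP   <
      [1,5] N   >
        [1,2] "slowly" : N/S
        [2,5] S   <
          [2,4] PP   <
            [2,3] "gave" : NP\S
            [3,4] "the" : PP\(NP\S)
          [4,5] "heard" : S\PP
      [5,7] PP\N   >
        [5,6] "chased" : (PP\N)/N
        [6,7] "quickly" : N
    [7,8] "cat" : (S\(PP/NP))\PP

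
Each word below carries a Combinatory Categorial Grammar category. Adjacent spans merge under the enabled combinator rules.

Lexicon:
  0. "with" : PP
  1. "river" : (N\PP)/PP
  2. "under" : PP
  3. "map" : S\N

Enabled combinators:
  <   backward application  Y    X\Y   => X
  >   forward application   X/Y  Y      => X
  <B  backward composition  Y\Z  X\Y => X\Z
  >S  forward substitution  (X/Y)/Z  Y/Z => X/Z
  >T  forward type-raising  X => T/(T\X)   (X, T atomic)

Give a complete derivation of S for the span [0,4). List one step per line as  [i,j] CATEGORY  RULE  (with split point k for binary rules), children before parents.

[0,1] PP  lex  "with"
[1,2] (N\PP)/PP  lex  "river"
[2,3] PP  lex  "under"
[1,3] N\PP  >  k=2
[0,3] N  <  k=1
[3,4] S\N  lex  "map"
[0,4] S  <  k=3

[0,4] S   <
  [0,3] N   <
    [0,1] "with" : PP
    [1,3] N\PP   >
      [1,2] "river" : (N\PP)/PP
      [2,3] "under" : PP
  [3,4] "map" : S\N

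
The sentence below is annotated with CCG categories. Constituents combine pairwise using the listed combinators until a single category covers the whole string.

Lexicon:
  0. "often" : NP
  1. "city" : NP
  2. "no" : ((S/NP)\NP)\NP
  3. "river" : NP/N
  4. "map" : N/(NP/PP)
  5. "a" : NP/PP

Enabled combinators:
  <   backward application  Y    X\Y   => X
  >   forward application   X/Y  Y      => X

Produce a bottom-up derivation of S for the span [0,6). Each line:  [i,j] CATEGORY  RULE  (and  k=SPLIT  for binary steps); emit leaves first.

[0,1] NP  lex  "often"
[1,2] NP  lex  "city"
[2,3] ((S/NP)\NP)\NP  lex  "no"
[1,3] (S/NP)\NP  <  k=2
[0,3] S/NP  <  k=1
[3,4] NP/N  lex  "river"
[4,5] N/(NP/PP)  lex  "map"
[5,6] NP/PP  lex  "a"
[4,6] N  >  k=5
[3,6] NP  >  k=4
[0,6] S  >  k=3

[0,6] S   >
  [0,3] S/NP   <
    [0,1] "often" : NP
    [1,3] (S/NP)\NP   <
      [1,2] "city" : NP
      [2,3] "no" : ((S/NP)\NP)\NP
  [3,6] NP   >
    [3,4] "river" : NP/N
    [4,6] N   >
      [4,5] "map" : N/(NP/PP)
      [5,6] "a" : NP/PP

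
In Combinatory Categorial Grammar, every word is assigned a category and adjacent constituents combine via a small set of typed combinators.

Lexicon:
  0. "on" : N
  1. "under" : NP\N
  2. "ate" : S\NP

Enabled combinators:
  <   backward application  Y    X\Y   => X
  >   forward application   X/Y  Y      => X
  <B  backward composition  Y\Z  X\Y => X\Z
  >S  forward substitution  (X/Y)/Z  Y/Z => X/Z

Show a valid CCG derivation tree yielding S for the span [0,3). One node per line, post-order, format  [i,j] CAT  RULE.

[0,1] N  lex  "on"
[1,2] NP\N  lex  "under"
[0,2] NP  <  k=1
[2,3] S\NP  lex  "ate"
[0,3] S  <  k=2

[0,3] S   <
  [0,2] NP   <
    [0,1] "on" : N
    [1,2] "under" : NP\N
  [2,3] "ate" : S\NP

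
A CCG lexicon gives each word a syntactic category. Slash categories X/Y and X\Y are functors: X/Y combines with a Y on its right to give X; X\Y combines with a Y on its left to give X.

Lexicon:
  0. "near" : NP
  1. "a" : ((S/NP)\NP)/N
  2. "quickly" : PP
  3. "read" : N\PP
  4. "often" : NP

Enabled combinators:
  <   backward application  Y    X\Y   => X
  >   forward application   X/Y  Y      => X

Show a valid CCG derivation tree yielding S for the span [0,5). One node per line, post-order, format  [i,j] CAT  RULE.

[0,1] NP  lex  "near"
[1,2] ((S/NP)\NP)/N  lex  "a"
[2,3] PP  lex  "quickly"
[3,4] N\PP  lex  "read"
[2,4] N  <  k=3
[1,4] (S/NP)\NP  >  k=2
[0,4] S/NP  <  k=1
[4,5] NP  lex  "often"
[0,5] S  >  k=4

[0,5] S   >
  [0,4] S/NP   <
    [0,1] "near" : NP
    [1,4] (S/NP)\NP   >
      [1,2] "a" : ((S/NP)\NP)/N
      [2,4] N   <
        [2,3] "quickly" : PP
        [3,4] "read" : N\PP
  [4,5] "often" : NP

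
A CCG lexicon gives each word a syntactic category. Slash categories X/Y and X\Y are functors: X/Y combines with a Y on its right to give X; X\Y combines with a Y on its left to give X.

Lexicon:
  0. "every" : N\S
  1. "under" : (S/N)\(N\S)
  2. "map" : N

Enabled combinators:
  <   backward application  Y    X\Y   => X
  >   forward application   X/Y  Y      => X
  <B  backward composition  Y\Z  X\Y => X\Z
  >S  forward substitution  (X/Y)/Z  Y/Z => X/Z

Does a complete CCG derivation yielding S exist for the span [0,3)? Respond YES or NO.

[0,3] S   >
  [0,2] S/N   <
    [0,1] "every" : N\S
    [1,2] "under" : (S/N)\(N\S)
  [2,3] "map" : N

YES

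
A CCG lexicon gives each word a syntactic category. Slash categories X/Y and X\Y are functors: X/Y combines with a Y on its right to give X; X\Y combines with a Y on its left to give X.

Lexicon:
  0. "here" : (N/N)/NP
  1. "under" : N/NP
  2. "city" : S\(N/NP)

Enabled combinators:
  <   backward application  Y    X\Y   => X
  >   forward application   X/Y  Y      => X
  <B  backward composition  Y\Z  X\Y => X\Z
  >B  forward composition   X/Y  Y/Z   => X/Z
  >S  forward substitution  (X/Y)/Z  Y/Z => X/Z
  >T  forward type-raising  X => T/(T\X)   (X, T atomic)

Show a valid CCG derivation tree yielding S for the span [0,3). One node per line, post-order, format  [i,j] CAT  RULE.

[0,3] S   <
  [0,2] N/NP   >S
    [0,1] "here" : (N/N)/NP
    [1,2] "under" : N/NP
  [2,3] "city" : S\(N/NP)

[0,1] (N/N)/NP  lex  "here"
[1,2] N/NP  lex  "under"
[0,2] N/NP  >S  k=1
[2,3] S\(N/NP)  lex  "city"
[0,3] S  <  k=2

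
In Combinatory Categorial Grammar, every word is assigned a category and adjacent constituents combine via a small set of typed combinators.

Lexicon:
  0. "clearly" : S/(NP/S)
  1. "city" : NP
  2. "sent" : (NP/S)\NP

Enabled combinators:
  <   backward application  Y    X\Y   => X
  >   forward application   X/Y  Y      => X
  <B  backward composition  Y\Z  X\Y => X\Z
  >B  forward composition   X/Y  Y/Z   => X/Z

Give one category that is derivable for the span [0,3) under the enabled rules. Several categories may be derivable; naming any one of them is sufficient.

[0,3] S   >
  [0,1] "clearly" : S/(NP/S)
  [1,3] NP/S   <
    [1,2] "city" : NP
    [2,3] "sent" : (NP/S)\NP

S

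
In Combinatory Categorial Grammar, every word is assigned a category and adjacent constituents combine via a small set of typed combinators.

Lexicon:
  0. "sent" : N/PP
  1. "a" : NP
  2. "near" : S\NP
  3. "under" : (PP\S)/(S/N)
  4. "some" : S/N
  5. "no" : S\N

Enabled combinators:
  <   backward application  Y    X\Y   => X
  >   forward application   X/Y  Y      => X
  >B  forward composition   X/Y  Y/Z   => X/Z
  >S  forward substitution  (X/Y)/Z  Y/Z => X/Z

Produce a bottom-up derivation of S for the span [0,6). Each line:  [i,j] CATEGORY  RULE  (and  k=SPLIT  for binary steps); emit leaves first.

[0,1] N/PP  lex  "sent"
[1,2] NP  lex  "a"
[2,3] S\NP  lex  "near"
[1,3] S  <  k=2
[3,4] (PP\S)/(S/N)  lex  "under"
[4,5] S/N  lex  "some"
[3,5] PP\S  >  k=4
[1,5] PP  <  k=3
[0,5] N  >  k=1
[5,6] S\N  lex  "no"
[0,6] S  <  k=5

[0,6] S   <
  [0,5] N   >
    [0,1] "sent" : N/PP
    [1,5] PP   <
      [1,3] S   <
        [1,2] "a" : NP
        [2,3] "near" : S\NP
      [3,5] PP\S   >
        [3,4] "under" : (PP\S)/(S/N)
        [4,5] "some" : S/N
  [5,6] "no" : S\N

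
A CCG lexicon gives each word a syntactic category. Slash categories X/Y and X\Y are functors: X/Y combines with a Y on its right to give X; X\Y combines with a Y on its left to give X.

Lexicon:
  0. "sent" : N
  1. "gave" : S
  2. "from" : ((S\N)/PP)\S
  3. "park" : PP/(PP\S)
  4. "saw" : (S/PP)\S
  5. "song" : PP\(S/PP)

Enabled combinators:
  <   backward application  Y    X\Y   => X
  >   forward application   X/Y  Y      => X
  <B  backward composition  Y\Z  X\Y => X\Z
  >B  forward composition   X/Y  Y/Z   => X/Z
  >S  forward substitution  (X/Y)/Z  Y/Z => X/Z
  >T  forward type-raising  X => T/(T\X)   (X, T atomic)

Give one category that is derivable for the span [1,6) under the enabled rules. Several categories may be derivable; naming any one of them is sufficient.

[0,6] S   <
  [0,1] "sent" : N
  [1,6] S\N   >
    [1,3] (S\N)/PP   <
      [1,2] "gave" : S
      [2,3] "from" : ((S\N)/PP)\S
    [3,6] PP   >
      [3,4] "park" : PP/(PP\S)
      [4,6] PP\S   <B
        [4,5] "saw" : (S/PP)\S
        [5,6] "song" : PP\(S/PP)

S\N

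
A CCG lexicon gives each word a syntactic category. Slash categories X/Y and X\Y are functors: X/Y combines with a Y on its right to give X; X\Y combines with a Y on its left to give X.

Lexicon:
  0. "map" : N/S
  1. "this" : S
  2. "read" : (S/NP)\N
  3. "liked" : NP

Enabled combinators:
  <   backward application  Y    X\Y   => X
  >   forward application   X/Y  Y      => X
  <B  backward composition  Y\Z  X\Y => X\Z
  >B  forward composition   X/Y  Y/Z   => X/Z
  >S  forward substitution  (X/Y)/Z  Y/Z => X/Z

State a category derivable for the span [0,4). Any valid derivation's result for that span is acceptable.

S

[0,4] S   >
  [0,3] S/NP   <
    [0,2] N   >
      [0,1] "map" : N/S
      [1,2] "this" : S
    [2,3] "read" : (S/NP)\N
  [3,4] "liked" : NP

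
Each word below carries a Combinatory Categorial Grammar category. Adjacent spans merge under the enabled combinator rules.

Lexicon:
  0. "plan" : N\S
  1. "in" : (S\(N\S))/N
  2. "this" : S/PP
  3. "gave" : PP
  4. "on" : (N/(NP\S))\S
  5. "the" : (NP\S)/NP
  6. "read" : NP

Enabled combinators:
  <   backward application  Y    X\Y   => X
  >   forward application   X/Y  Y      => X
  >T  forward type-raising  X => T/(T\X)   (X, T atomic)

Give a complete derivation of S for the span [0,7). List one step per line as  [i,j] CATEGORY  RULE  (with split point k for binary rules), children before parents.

[0,7] S   <
  [0,1] "plan" : N\S
  [1,7] S\(N\S)   >
    [1,2] "in" : (S\(N\S))/N
    [2,7] N   >
      [2,5] N/(NP\S)   <
        [2,4] S   >
          [2,3] "this" : S/PP
          [3,4] "gave" : PP
        [4,5] "on" : (N/(NP\S))\S
      [5,7] NP\S   >
        [5,6] "the" : (NP\S)/NP
        [6,7] "read" : NP

[0,1] N\S  lex  "plan"
[1,2] (S\(N\S))/N  lex  "in"
[2,3] S/PP  lex  "this"
[3,4] PP  lex  "gave"
[2,4] S  >  k=3
[4,5] (N/(NP\S))\S  lex  "on"
[2,5] N/(NP\S)  <  k=4
[5,6] (NP\S)/NP  lex  "the"
[6,7] NP  lex  "read"
[5,7] NP\S  >  k=6
[2,7] N  >  k=5
[1,7] S\(N\S)  >  k=2
[0,7] S  <  k=1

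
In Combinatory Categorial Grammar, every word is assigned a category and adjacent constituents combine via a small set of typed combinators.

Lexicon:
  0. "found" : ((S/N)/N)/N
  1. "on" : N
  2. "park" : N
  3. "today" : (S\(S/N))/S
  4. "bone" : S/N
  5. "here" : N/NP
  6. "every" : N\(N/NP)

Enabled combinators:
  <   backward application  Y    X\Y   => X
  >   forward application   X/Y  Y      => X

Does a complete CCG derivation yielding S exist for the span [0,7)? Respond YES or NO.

YES

[0,7] S   <
  [0,3] S/N   >
    [0,2] (S/N)/N   >
      [0,1] "found" : ((S/N)/N)/N
      [1,2] "on" : N
    [2,3] "park" : N
  [3,7] S\(S/N)   >
    [3,4] "today" : (S\(S/N))/S
    [4,7] S   >
      [4,5] "bone" : S/N
      [5,7] N   <
        [5,6] "here" : N/NP
        [6,7] "every" : N\(N/NP)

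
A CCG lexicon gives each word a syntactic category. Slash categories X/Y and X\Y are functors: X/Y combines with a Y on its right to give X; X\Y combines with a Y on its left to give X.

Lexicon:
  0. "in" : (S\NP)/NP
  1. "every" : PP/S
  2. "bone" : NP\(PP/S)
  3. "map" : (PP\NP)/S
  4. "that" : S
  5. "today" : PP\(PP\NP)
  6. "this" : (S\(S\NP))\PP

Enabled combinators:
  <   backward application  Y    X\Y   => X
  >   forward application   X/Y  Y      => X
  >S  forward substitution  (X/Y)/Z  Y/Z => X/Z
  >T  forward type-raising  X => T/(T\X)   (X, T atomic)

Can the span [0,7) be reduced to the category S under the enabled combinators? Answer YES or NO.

[0,7] S   <
  [0,3] S\NP   >
    [0,1] "in" : (S\NP)/NP
    [1,3] NP   <
      [1,2] "every" : PP/S
      [2,3] "bone" : NP\(PP/S)
  [3,7] S\(S\NP)   <
    [3,6] PP   <
      [3,5] PP\NP   >
        [3,4] "map" : (PP\NP)/S
        [4,5] "that" : S
      [5,6] "today" : PP\(PP\NP)
    [6,7] "this" : (S\(S\NP))\PP

YES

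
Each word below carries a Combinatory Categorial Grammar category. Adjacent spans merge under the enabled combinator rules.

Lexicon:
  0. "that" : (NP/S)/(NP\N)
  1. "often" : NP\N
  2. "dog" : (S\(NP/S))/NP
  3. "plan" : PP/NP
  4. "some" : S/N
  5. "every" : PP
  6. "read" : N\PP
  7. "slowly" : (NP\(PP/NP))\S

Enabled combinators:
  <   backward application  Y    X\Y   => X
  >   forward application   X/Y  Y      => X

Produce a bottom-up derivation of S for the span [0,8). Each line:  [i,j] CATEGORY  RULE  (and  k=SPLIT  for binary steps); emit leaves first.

[0,8] S   <
  [0,2] NP/S   >
    [0,1] "that" : (NP/S)/(NP\N)
    [1,2] "often" : NP\N
  [2,8] S\(NP/S)   >
    [2,3] "dog" : (S\(NP/S))/NP
    [3,8] NP   <
      [3,4] "plan" : PP/NP
      [4,8] NP\(PP/NP)   <
        [4,7] S   >
          [4,5] "some" : S/N
          [5,7] N   <
            [5,6] "every" : PP
            [6,7] "read" : N\PP
        [7,8] "slowly" : (NP\(PP/NP))\S

[0,1] (NP/S)/(NP\N)  lex  "that"
[1,2] NP\N  lex  "often"
[0,2] NP/S  >  k=1
[2,3] (S\(NP/S))/NP  lex  "dog"
[3,4] PP/NP  lex  "plan"
[4,5] S/N  lex  "some"
[5,6] PP  lex  "every"
[6,7] N\PP  lex  "read"
[5,7] N  <  k=6
[4,7] S  >  k=5
[7,8] (NP\(PP/NP))\S  lex  "slowly"
[4,8] NP\(PP/NP)  <  k=7
[3,8] NP  <  k=4
[2,8] S\(NP/S)  >  k=3
[0,8] S  <  k=2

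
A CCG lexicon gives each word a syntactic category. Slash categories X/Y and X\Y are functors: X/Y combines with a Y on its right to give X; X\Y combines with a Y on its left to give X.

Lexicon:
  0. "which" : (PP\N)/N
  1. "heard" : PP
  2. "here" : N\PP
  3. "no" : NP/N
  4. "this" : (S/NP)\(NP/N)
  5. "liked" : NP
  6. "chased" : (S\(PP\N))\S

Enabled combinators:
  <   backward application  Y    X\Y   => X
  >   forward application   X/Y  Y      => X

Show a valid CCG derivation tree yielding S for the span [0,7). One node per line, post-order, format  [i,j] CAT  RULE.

[0,7] S   <
  [0,3] PP\N   >
    [0,1] "which" : (PP\N)/N
    [1,3] N   <
      [1,2] "heard" : PP
      [2,3] "here" : N\PP
  [3,7] S\(PP\N)   <
    [3,6] S   >
      [3,5] S/NP   <
        [3,4] "no" : NP/N
        [4,5] "this" : (S/NP)\(NP/N)
      [5,6] "liked" : NP
    [6,7] "chased" : (S\(PP\N))\S

[0,1] (PP\N)/N  lex  "which"
[1,2] PP  lex  "heard"
[2,3] N\PP  lex  "here"
[1,3] N  <  k=2
[0,3] PP\N  >  k=1
[3,4] NP/N  lex  "no"
[4,5] (S/NP)\(NP/N)  lex  "this"
[3,5] S/NP  <  k=4
[5,6] NP  lex  "liked"
[3,6] S  >  k=5
[6,7] (S\(PP\N))\S  lex  "chased"
[3,7] S\(PP\N)  <  k=6
[0,7] S  <  k=3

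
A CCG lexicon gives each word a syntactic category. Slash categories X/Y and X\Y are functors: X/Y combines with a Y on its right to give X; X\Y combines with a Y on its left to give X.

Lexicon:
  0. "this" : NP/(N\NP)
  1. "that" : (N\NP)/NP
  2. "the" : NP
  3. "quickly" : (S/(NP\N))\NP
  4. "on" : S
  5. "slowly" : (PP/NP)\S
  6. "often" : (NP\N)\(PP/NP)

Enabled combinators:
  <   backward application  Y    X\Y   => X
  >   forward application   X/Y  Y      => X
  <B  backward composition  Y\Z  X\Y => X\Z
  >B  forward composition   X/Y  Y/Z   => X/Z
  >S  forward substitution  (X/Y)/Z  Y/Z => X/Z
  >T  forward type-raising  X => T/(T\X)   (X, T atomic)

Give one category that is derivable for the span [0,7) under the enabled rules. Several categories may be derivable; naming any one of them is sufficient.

S

[0,7] S   >
  [0,4] S/(NP\N)   <
    [0,3] NP   >
      [0,1] "this" : NP/(N\NP)
      [1,3] N\NP   >
        [1,2] "that" : (N\NP)/NP
        [2,3] "the" : NP
    [3,4] "quickly" : (S/(NP\N))\NP
  [4,7] NP\N   <
    [4,6] PP/NP   <
      [4,5] "on" : S
      [5,6] "slowly" : (PP/NP)\S
    [6,7] "often" : (NP\N)\(PP/NP)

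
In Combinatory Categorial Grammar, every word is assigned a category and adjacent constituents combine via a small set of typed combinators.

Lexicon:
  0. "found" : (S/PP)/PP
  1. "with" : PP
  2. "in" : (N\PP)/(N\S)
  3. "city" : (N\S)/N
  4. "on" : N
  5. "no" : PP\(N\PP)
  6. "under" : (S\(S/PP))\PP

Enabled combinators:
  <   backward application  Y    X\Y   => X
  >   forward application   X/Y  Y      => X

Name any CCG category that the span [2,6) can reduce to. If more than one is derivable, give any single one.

PP

[0,7] S   <
  [0,2] S/PP   >
    [0,1] "found" : (S/PP)/PP
    [1,2] "with" : PP
  [2,7] S\(S/PP)   <
    [2,6] PP   <
      [2,5] N\PP   >
        [2,3] "in" : (N\PP)/(N\S)
        [3,5] N\S   >
          [3,4] "city" : (N\S)/N
          [4,5] "on" : N
      [5,6] "no" : PP\(N\PP)
    [6,7] "under" : (S\(S/PP))\PP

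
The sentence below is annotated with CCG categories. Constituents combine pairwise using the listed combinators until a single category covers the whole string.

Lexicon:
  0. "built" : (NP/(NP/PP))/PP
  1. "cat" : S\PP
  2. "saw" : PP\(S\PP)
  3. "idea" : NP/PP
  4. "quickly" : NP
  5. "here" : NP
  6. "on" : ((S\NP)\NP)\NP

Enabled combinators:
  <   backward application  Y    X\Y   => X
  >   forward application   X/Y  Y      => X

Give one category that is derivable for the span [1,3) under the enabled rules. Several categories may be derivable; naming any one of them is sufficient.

PP

[0,7] S   <
  [0,4] NP   >
    [0,3] NP/(NP/PP)   >
      [0,1] "built" : (NP/(NP/PP))/PP
      [1,3] PP   <
        [1,2] "cat" : S\PP
        [2,3] "saw" : PP\(S\PP)
    [3,4] "idea" : NP/PP
  [4,7] S\NP   <
    [4,5] "quickly" : NP
    [5,7] (S\NP)\NP   <
      [5,6] "here" : NP
      [6,7] "on" : ((S\NP)\NP)\NP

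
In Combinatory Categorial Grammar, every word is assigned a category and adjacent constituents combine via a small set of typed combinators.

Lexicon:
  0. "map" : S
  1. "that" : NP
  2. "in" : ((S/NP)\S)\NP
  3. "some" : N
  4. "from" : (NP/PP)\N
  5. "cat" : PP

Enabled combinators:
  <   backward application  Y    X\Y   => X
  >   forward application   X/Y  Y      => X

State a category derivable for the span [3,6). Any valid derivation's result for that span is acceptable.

[0,6] S   >
  [0,3] S/NP   <
    [0,1] "map" : S
    [1,3] (S/NP)\S   <
      [1,2] "that" : NP
      [2,3] "in" : ((S/NP)\S)\NP
  [3,6] NP   >
    [3,5] NP/PP   <
      [3,4] "some" : N
      [4,5] "from" : (NP/PP)\N
    [5,6] "cat" : PP

NP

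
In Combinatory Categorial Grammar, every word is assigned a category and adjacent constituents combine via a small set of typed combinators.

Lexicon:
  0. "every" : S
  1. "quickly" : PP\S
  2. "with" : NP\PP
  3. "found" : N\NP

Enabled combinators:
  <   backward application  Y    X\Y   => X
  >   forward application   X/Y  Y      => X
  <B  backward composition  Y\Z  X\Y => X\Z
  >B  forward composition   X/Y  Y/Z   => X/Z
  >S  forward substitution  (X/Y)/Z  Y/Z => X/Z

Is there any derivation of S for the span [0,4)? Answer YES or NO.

NO

S PP\S NP\PP N\NP
CKY chart[0,4] = {N}; S ∉ chart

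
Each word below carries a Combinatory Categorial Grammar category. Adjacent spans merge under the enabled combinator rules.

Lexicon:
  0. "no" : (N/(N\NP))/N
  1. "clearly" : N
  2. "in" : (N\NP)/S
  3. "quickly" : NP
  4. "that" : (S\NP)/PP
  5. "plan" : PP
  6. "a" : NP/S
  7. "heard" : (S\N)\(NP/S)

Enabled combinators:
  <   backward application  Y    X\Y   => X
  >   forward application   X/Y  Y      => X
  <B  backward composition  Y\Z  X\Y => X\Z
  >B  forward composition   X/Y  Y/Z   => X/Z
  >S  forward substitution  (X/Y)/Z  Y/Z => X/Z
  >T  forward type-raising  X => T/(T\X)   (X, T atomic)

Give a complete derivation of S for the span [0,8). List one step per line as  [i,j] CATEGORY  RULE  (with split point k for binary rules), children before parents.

[0,8] S   <
  [0,6] N   >
    [0,2] N/(N\NP)   >
      [0,1] "no" : (N/(N\NP))/N
      [1,2] "clearly" : N
    [2,6] N\NP   >
      [2,3] "in" : (N\NP)/S
      [3,6] S   >
        [3,4] S/(S\NP)   >T
          [3,4] "quickly" : NP
        [4,6] S\NP   >
          [4,5] "that" : (S\NP)/PP
          [5,6] "plan" : PP
  [6,8] S\N   <
    [6,7] "a" : NP/S
    [7,8] "heard" : (S\N)\(NP/S)

[0,1] (N/(N\NP))/N  lex  "no"
[1,2] N  lex  "clearly"
[0,2] N/(N\NP)  >  k=1
[2,3] (N\NP)/S  lex  "in"
[3,4] NP  lex  "quickly"
[3,4] S/(S\NP)  >T
[4,5] (S\NP)/PP  lex  "that"
[5,6] PP  lex  "plan"
[4,6] S\NP  >  k=5
[3,6] S  >  k=4
[2,6] N\NP  >  k=3
[0,6] N  >  k=2
[6,7] NP/S  lex  "a"
[7,8] (S\N)\(NP/S)  lex  "heard"
[6,8] S\N  <  k=7
[0,8] S  <  k=6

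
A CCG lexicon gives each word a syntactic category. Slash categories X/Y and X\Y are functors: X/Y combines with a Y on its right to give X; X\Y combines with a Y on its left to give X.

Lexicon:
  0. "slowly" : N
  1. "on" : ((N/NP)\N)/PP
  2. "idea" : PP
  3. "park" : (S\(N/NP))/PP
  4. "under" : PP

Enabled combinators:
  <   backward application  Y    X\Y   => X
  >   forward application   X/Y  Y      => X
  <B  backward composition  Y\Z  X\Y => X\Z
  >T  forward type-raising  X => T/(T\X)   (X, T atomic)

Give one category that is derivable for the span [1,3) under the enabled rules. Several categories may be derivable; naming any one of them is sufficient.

(N/NP)\N

[0,5] S   <
  [0,3] N/NP   <
    [0,1] "slowly" : N
    [1,3] (N/NP)\N   >
      [1,2] "on" : ((N/NP)\N)/PP
      [2,3] "idea" : PP
  [3,5] S\(N/NP)   >
    [3,4] "park" : (S\(N/NP))/PP
    [4,5] "under" : PP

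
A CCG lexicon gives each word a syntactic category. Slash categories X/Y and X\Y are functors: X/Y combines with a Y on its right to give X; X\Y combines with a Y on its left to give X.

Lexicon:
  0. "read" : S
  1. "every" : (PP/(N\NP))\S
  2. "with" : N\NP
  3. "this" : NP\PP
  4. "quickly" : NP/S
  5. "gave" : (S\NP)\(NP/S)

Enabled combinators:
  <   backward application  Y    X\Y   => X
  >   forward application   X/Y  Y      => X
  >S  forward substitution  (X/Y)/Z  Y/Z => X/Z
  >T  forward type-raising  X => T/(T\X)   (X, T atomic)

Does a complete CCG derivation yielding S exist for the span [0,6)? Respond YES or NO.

[0,6] S   <
  [0,4] NP   <
    [0,3] PP   >
      [0,2] PP/(N\NP)   <
        [0,1] "read" : S
        [1,2] "every" : (PP/(N\NP))\S
      [2,3] "with" : N\NP
    [3,4] "this" : NP\PP
  [4,6] S\NP   <
    [4,5] "quickly" : NP/S
    [5,6] "gave" : (S\NP)\(NP/S)

YES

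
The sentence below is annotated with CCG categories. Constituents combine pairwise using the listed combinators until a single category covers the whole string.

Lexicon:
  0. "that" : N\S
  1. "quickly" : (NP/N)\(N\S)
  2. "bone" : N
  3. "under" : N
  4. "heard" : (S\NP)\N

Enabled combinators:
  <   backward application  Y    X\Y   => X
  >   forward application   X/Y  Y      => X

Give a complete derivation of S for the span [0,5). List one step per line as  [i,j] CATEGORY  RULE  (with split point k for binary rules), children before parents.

[0,5] S   <
  [0,3] NP   >
    [0,2] NP/N   <
      [0,1] "that" : N\S
      [1,2] "quickly" : (NP/N)\(N\S)
    [2,3] "bone" : N
  [3,5] S\NP   <
    [3,4] "under" : N
    [4,5] "heard" : (S\NP)\N

[0,1] N\S  lex  "that"
[1,2] (NP/N)\(N\S)  lex  "quickly"
[0,2] NP/N  <  k=1
[2,3] N  lex  "bone"
[0,3] NP  >  k=2
[3,4] N  lex  "under"
[4,5] (S\NP)\N  lex  "heard"
[3,5] S\NP  <  k=4
[0,5] S  <  k=3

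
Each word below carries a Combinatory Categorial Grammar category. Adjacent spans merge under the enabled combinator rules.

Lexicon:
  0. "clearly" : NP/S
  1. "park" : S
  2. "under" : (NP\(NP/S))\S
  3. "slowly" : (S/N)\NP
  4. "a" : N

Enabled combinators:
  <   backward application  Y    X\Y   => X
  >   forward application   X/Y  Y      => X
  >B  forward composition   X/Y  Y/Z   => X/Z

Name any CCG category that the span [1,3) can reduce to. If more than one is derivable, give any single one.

NP\(NP/S)

[0,5] S   >
  [0,4] S/N   <
    [0,3] NP   <
      [0,1] "clearly" : NP/S
      [1,3] NP\(NP/S)   <
        [1,2] "park" : S
        [2,3] "under" : (NP\(NP/S))\S
    [3,4] "slowly" : (S/N)\NP
  [4,5] "a" : N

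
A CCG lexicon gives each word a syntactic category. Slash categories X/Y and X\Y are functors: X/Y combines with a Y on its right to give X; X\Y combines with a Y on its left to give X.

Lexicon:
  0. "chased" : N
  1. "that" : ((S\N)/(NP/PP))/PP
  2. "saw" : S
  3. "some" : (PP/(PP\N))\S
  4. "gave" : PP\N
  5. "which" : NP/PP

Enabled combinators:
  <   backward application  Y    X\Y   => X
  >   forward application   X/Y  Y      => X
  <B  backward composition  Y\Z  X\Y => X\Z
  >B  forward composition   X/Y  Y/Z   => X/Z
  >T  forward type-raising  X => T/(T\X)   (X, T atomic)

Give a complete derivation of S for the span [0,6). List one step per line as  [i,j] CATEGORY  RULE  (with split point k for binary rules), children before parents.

[0,1] N  lex  "chased"
[1,2] ((S\N)/(NP/PP))/PP  lex  "that"
[2,3] S  lex  "saw"
[3,4] (PP/(PP\N))\S  lex  "some"
[2,4] PP/(PP\N)  <  k=3
[4,5] PP\N  lex  "gave"
[2,5] PP  >  k=4
[1,5] (S\N)/(NP/PP)  >  k=2
[5,6] NP/PP  lex  "which"
[1,6] S\N  >  k=5
[0,6] S  <  k=1

[0,6] S   <
  [0,1] "chased" : N
  [1,6] S\N   >
    [1,5] (S\N)/(NP/PP)   >
      [1,2] "that" : ((S\N)/(NP/PP))/PP
      [2,5] PP   >
        [2,4] PP/(PP\N)   <
          [2,3] "saw" : S
          [3,4] "some" : (PP/(PP\N))\S
        [4,5] "gave" : PP\N
    [5,6] "which" : NP/PP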